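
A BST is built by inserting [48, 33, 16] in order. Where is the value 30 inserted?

Starting tree (level order): [48, 33, None, 16]
Insertion path: 48 -> 33 -> 16
Result: insert 30 as right child of 16
Final tree (level order): [48, 33, None, 16, None, None, 30]


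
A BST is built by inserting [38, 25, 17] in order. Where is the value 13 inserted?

Starting tree (level order): [38, 25, None, 17]
Insertion path: 38 -> 25 -> 17
Result: insert 13 as left child of 17
Final tree (level order): [38, 25, None, 17, None, 13]


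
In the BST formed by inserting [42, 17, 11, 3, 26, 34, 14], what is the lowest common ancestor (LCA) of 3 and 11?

Tree insertion order: [42, 17, 11, 3, 26, 34, 14]
Tree (level-order array): [42, 17, None, 11, 26, 3, 14, None, 34]
In a BST, the LCA of p=3, q=11 is the first node v on the
root-to-leaf path with p <= v <= q (go left if both < v, right if both > v).
Walk from root:
  at 42: both 3 and 11 < 42, go left
  at 17: both 3 and 11 < 17, go left
  at 11: 3 <= 11 <= 11, this is the LCA
LCA = 11


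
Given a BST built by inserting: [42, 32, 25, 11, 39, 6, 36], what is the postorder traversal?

Tree insertion order: [42, 32, 25, 11, 39, 6, 36]
Tree (level-order array): [42, 32, None, 25, 39, 11, None, 36, None, 6]
Postorder traversal: [6, 11, 25, 36, 39, 32, 42]


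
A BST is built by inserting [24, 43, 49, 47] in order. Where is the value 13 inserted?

Starting tree (level order): [24, None, 43, None, 49, 47]
Insertion path: 24
Result: insert 13 as left child of 24
Final tree (level order): [24, 13, 43, None, None, None, 49, 47]


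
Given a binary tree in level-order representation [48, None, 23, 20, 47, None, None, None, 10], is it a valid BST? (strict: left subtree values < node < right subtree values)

Level-order array: [48, None, 23, 20, 47, None, None, None, 10]
Validate using subtree bounds (lo, hi): at each node, require lo < value < hi,
then recurse left with hi=value and right with lo=value.
Preorder trace (stopping at first violation):
  at node 48 with bounds (-inf, +inf): OK
  at node 23 with bounds (48, +inf): VIOLATION
Node 23 violates its bound: not (48 < 23 < +inf).
Result: Not a valid BST


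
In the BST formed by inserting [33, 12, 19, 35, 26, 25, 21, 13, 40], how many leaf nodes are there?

Tree built from: [33, 12, 19, 35, 26, 25, 21, 13, 40]
Tree (level-order array): [33, 12, 35, None, 19, None, 40, 13, 26, None, None, None, None, 25, None, 21]
Rule: A leaf has 0 children.
Per-node child counts:
  node 33: 2 child(ren)
  node 12: 1 child(ren)
  node 19: 2 child(ren)
  node 13: 0 child(ren)
  node 26: 1 child(ren)
  node 25: 1 child(ren)
  node 21: 0 child(ren)
  node 35: 1 child(ren)
  node 40: 0 child(ren)
Matching nodes: [13, 21, 40]
Count of leaf nodes: 3


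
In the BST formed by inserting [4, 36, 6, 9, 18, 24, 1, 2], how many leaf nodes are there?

Tree built from: [4, 36, 6, 9, 18, 24, 1, 2]
Tree (level-order array): [4, 1, 36, None, 2, 6, None, None, None, None, 9, None, 18, None, 24]
Rule: A leaf has 0 children.
Per-node child counts:
  node 4: 2 child(ren)
  node 1: 1 child(ren)
  node 2: 0 child(ren)
  node 36: 1 child(ren)
  node 6: 1 child(ren)
  node 9: 1 child(ren)
  node 18: 1 child(ren)
  node 24: 0 child(ren)
Matching nodes: [2, 24]
Count of leaf nodes: 2


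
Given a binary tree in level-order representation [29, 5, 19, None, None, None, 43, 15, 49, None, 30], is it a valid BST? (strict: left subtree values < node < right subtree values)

Level-order array: [29, 5, 19, None, None, None, 43, 15, 49, None, 30]
Validate using subtree bounds (lo, hi): at each node, require lo < value < hi,
then recurse left with hi=value and right with lo=value.
Preorder trace (stopping at first violation):
  at node 29 with bounds (-inf, +inf): OK
  at node 5 with bounds (-inf, 29): OK
  at node 19 with bounds (29, +inf): VIOLATION
Node 19 violates its bound: not (29 < 19 < +inf).
Result: Not a valid BST


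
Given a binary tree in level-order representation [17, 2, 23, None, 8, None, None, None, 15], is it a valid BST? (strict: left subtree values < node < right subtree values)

Level-order array: [17, 2, 23, None, 8, None, None, None, 15]
Validate using subtree bounds (lo, hi): at each node, require lo < value < hi,
then recurse left with hi=value and right with lo=value.
Preorder trace (stopping at first violation):
  at node 17 with bounds (-inf, +inf): OK
  at node 2 with bounds (-inf, 17): OK
  at node 8 with bounds (2, 17): OK
  at node 15 with bounds (8, 17): OK
  at node 23 with bounds (17, +inf): OK
No violation found at any node.
Result: Valid BST


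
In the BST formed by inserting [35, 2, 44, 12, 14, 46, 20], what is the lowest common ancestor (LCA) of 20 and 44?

Tree insertion order: [35, 2, 44, 12, 14, 46, 20]
Tree (level-order array): [35, 2, 44, None, 12, None, 46, None, 14, None, None, None, 20]
In a BST, the LCA of p=20, q=44 is the first node v on the
root-to-leaf path with p <= v <= q (go left if both < v, right if both > v).
Walk from root:
  at 35: 20 <= 35 <= 44, this is the LCA
LCA = 35


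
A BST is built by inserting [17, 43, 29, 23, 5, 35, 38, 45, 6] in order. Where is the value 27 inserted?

Starting tree (level order): [17, 5, 43, None, 6, 29, 45, None, None, 23, 35, None, None, None, None, None, 38]
Insertion path: 17 -> 43 -> 29 -> 23
Result: insert 27 as right child of 23
Final tree (level order): [17, 5, 43, None, 6, 29, 45, None, None, 23, 35, None, None, None, 27, None, 38]


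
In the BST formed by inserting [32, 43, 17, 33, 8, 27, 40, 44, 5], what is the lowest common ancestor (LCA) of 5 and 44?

Tree insertion order: [32, 43, 17, 33, 8, 27, 40, 44, 5]
Tree (level-order array): [32, 17, 43, 8, 27, 33, 44, 5, None, None, None, None, 40]
In a BST, the LCA of p=5, q=44 is the first node v on the
root-to-leaf path with p <= v <= q (go left if both < v, right if both > v).
Walk from root:
  at 32: 5 <= 32 <= 44, this is the LCA
LCA = 32


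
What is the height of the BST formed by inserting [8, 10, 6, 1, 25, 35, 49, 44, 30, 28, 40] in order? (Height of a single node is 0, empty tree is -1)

Insertion order: [8, 10, 6, 1, 25, 35, 49, 44, 30, 28, 40]
Tree (level-order array): [8, 6, 10, 1, None, None, 25, None, None, None, 35, 30, 49, 28, None, 44, None, None, None, 40]
Compute height bottom-up (empty subtree = -1):
  height(1) = 1 + max(-1, -1) = 0
  height(6) = 1 + max(0, -1) = 1
  height(28) = 1 + max(-1, -1) = 0
  height(30) = 1 + max(0, -1) = 1
  height(40) = 1 + max(-1, -1) = 0
  height(44) = 1 + max(0, -1) = 1
  height(49) = 1 + max(1, -1) = 2
  height(35) = 1 + max(1, 2) = 3
  height(25) = 1 + max(-1, 3) = 4
  height(10) = 1 + max(-1, 4) = 5
  height(8) = 1 + max(1, 5) = 6
Height = 6


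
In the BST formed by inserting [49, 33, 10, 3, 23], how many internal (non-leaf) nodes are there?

Tree built from: [49, 33, 10, 3, 23]
Tree (level-order array): [49, 33, None, 10, None, 3, 23]
Rule: An internal node has at least one child.
Per-node child counts:
  node 49: 1 child(ren)
  node 33: 1 child(ren)
  node 10: 2 child(ren)
  node 3: 0 child(ren)
  node 23: 0 child(ren)
Matching nodes: [49, 33, 10]
Count of internal (non-leaf) nodes: 3


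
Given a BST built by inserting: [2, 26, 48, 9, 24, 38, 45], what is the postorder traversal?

Tree insertion order: [2, 26, 48, 9, 24, 38, 45]
Tree (level-order array): [2, None, 26, 9, 48, None, 24, 38, None, None, None, None, 45]
Postorder traversal: [24, 9, 45, 38, 48, 26, 2]


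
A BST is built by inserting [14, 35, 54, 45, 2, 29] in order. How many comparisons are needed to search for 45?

Search path for 45: 14 -> 35 -> 54 -> 45
Found: True
Comparisons: 4


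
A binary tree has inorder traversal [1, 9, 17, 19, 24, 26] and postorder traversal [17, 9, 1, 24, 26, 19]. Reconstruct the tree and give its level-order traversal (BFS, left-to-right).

Inorder:   [1, 9, 17, 19, 24, 26]
Postorder: [17, 9, 1, 24, 26, 19]
Algorithm: postorder visits root last, so walk postorder right-to-left;
each value is the root of the current inorder slice — split it at that
value, recurse on the right subtree first, then the left.
Recursive splits:
  root=19; inorder splits into left=[1, 9, 17], right=[24, 26]
  root=26; inorder splits into left=[24], right=[]
  root=24; inorder splits into left=[], right=[]
  root=1; inorder splits into left=[], right=[9, 17]
  root=9; inorder splits into left=[], right=[17]
  root=17; inorder splits into left=[], right=[]
Reconstructed level-order: [19, 1, 26, 9, 24, 17]


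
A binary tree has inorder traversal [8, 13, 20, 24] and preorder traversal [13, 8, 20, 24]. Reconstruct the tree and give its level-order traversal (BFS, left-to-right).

Inorder:  [8, 13, 20, 24]
Preorder: [13, 8, 20, 24]
Algorithm: preorder visits root first, so consume preorder in order;
for each root, split the current inorder slice at that value into
left-subtree inorder and right-subtree inorder, then recurse.
Recursive splits:
  root=13; inorder splits into left=[8], right=[20, 24]
  root=8; inorder splits into left=[], right=[]
  root=20; inorder splits into left=[], right=[24]
  root=24; inorder splits into left=[], right=[]
Reconstructed level-order: [13, 8, 20, 24]


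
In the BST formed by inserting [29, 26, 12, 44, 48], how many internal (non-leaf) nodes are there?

Tree built from: [29, 26, 12, 44, 48]
Tree (level-order array): [29, 26, 44, 12, None, None, 48]
Rule: An internal node has at least one child.
Per-node child counts:
  node 29: 2 child(ren)
  node 26: 1 child(ren)
  node 12: 0 child(ren)
  node 44: 1 child(ren)
  node 48: 0 child(ren)
Matching nodes: [29, 26, 44]
Count of internal (non-leaf) nodes: 3


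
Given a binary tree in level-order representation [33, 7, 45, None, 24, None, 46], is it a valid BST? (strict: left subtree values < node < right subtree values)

Level-order array: [33, 7, 45, None, 24, None, 46]
Validate using subtree bounds (lo, hi): at each node, require lo < value < hi,
then recurse left with hi=value and right with lo=value.
Preorder trace (stopping at first violation):
  at node 33 with bounds (-inf, +inf): OK
  at node 7 with bounds (-inf, 33): OK
  at node 24 with bounds (7, 33): OK
  at node 45 with bounds (33, +inf): OK
  at node 46 with bounds (45, +inf): OK
No violation found at any node.
Result: Valid BST


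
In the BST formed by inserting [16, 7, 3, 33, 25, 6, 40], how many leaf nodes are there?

Tree built from: [16, 7, 3, 33, 25, 6, 40]
Tree (level-order array): [16, 7, 33, 3, None, 25, 40, None, 6]
Rule: A leaf has 0 children.
Per-node child counts:
  node 16: 2 child(ren)
  node 7: 1 child(ren)
  node 3: 1 child(ren)
  node 6: 0 child(ren)
  node 33: 2 child(ren)
  node 25: 0 child(ren)
  node 40: 0 child(ren)
Matching nodes: [6, 25, 40]
Count of leaf nodes: 3


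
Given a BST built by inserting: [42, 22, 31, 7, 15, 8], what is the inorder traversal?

Tree insertion order: [42, 22, 31, 7, 15, 8]
Tree (level-order array): [42, 22, None, 7, 31, None, 15, None, None, 8]
Inorder traversal: [7, 8, 15, 22, 31, 42]


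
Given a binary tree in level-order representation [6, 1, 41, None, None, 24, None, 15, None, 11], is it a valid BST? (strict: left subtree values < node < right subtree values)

Level-order array: [6, 1, 41, None, None, 24, None, 15, None, 11]
Validate using subtree bounds (lo, hi): at each node, require lo < value < hi,
then recurse left with hi=value and right with lo=value.
Preorder trace (stopping at first violation):
  at node 6 with bounds (-inf, +inf): OK
  at node 1 with bounds (-inf, 6): OK
  at node 41 with bounds (6, +inf): OK
  at node 24 with bounds (6, 41): OK
  at node 15 with bounds (6, 24): OK
  at node 11 with bounds (6, 15): OK
No violation found at any node.
Result: Valid BST


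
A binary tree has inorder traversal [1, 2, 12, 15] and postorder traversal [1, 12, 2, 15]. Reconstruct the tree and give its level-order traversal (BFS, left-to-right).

Inorder:   [1, 2, 12, 15]
Postorder: [1, 12, 2, 15]
Algorithm: postorder visits root last, so walk postorder right-to-left;
each value is the root of the current inorder slice — split it at that
value, recurse on the right subtree first, then the left.
Recursive splits:
  root=15; inorder splits into left=[1, 2, 12], right=[]
  root=2; inorder splits into left=[1], right=[12]
  root=12; inorder splits into left=[], right=[]
  root=1; inorder splits into left=[], right=[]
Reconstructed level-order: [15, 2, 1, 12]


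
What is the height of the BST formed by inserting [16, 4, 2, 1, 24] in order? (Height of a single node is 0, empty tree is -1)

Insertion order: [16, 4, 2, 1, 24]
Tree (level-order array): [16, 4, 24, 2, None, None, None, 1]
Compute height bottom-up (empty subtree = -1):
  height(1) = 1 + max(-1, -1) = 0
  height(2) = 1 + max(0, -1) = 1
  height(4) = 1 + max(1, -1) = 2
  height(24) = 1 + max(-1, -1) = 0
  height(16) = 1 + max(2, 0) = 3
Height = 3


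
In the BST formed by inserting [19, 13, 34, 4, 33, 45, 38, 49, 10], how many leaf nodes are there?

Tree built from: [19, 13, 34, 4, 33, 45, 38, 49, 10]
Tree (level-order array): [19, 13, 34, 4, None, 33, 45, None, 10, None, None, 38, 49]
Rule: A leaf has 0 children.
Per-node child counts:
  node 19: 2 child(ren)
  node 13: 1 child(ren)
  node 4: 1 child(ren)
  node 10: 0 child(ren)
  node 34: 2 child(ren)
  node 33: 0 child(ren)
  node 45: 2 child(ren)
  node 38: 0 child(ren)
  node 49: 0 child(ren)
Matching nodes: [10, 33, 38, 49]
Count of leaf nodes: 4


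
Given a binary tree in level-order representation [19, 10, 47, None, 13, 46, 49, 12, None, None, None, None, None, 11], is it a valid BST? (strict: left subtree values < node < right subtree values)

Level-order array: [19, 10, 47, None, 13, 46, 49, 12, None, None, None, None, None, 11]
Validate using subtree bounds (lo, hi): at each node, require lo < value < hi,
then recurse left with hi=value and right with lo=value.
Preorder trace (stopping at first violation):
  at node 19 with bounds (-inf, +inf): OK
  at node 10 with bounds (-inf, 19): OK
  at node 13 with bounds (10, 19): OK
  at node 12 with bounds (10, 13): OK
  at node 11 with bounds (10, 12): OK
  at node 47 with bounds (19, +inf): OK
  at node 46 with bounds (19, 47): OK
  at node 49 with bounds (47, +inf): OK
No violation found at any node.
Result: Valid BST


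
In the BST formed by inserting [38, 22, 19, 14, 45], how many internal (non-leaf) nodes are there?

Tree built from: [38, 22, 19, 14, 45]
Tree (level-order array): [38, 22, 45, 19, None, None, None, 14]
Rule: An internal node has at least one child.
Per-node child counts:
  node 38: 2 child(ren)
  node 22: 1 child(ren)
  node 19: 1 child(ren)
  node 14: 0 child(ren)
  node 45: 0 child(ren)
Matching nodes: [38, 22, 19]
Count of internal (non-leaf) nodes: 3


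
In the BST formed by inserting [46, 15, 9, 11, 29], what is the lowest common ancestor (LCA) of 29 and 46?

Tree insertion order: [46, 15, 9, 11, 29]
Tree (level-order array): [46, 15, None, 9, 29, None, 11]
In a BST, the LCA of p=29, q=46 is the first node v on the
root-to-leaf path with p <= v <= q (go left if both < v, right if both > v).
Walk from root:
  at 46: 29 <= 46 <= 46, this is the LCA
LCA = 46


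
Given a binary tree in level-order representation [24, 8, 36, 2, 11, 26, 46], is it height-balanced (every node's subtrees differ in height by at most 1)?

Tree (level-order array): [24, 8, 36, 2, 11, 26, 46]
Definition: a tree is height-balanced if, at every node, |h(left) - h(right)| <= 1 (empty subtree has height -1).
Bottom-up per-node check:
  node 2: h_left=-1, h_right=-1, diff=0 [OK], height=0
  node 11: h_left=-1, h_right=-1, diff=0 [OK], height=0
  node 8: h_left=0, h_right=0, diff=0 [OK], height=1
  node 26: h_left=-1, h_right=-1, diff=0 [OK], height=0
  node 46: h_left=-1, h_right=-1, diff=0 [OK], height=0
  node 36: h_left=0, h_right=0, diff=0 [OK], height=1
  node 24: h_left=1, h_right=1, diff=0 [OK], height=2
All nodes satisfy the balance condition.
Result: Balanced


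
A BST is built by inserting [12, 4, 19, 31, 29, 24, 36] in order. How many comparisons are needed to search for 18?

Search path for 18: 12 -> 19
Found: False
Comparisons: 2


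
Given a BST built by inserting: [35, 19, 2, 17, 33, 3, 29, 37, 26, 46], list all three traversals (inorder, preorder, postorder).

Tree insertion order: [35, 19, 2, 17, 33, 3, 29, 37, 26, 46]
Tree (level-order array): [35, 19, 37, 2, 33, None, 46, None, 17, 29, None, None, None, 3, None, 26]
Inorder (L, root, R): [2, 3, 17, 19, 26, 29, 33, 35, 37, 46]
Preorder (root, L, R): [35, 19, 2, 17, 3, 33, 29, 26, 37, 46]
Postorder (L, R, root): [3, 17, 2, 26, 29, 33, 19, 46, 37, 35]


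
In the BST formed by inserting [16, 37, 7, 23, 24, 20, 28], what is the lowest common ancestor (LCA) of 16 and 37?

Tree insertion order: [16, 37, 7, 23, 24, 20, 28]
Tree (level-order array): [16, 7, 37, None, None, 23, None, 20, 24, None, None, None, 28]
In a BST, the LCA of p=16, q=37 is the first node v on the
root-to-leaf path with p <= v <= q (go left if both < v, right if both > v).
Walk from root:
  at 16: 16 <= 16 <= 37, this is the LCA
LCA = 16


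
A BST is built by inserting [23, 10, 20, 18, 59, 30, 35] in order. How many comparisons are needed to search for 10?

Search path for 10: 23 -> 10
Found: True
Comparisons: 2


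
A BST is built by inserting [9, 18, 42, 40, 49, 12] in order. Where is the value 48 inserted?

Starting tree (level order): [9, None, 18, 12, 42, None, None, 40, 49]
Insertion path: 9 -> 18 -> 42 -> 49
Result: insert 48 as left child of 49
Final tree (level order): [9, None, 18, 12, 42, None, None, 40, 49, None, None, 48]


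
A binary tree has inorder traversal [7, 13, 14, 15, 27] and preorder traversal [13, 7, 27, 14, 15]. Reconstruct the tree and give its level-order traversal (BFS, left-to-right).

Inorder:  [7, 13, 14, 15, 27]
Preorder: [13, 7, 27, 14, 15]
Algorithm: preorder visits root first, so consume preorder in order;
for each root, split the current inorder slice at that value into
left-subtree inorder and right-subtree inorder, then recurse.
Recursive splits:
  root=13; inorder splits into left=[7], right=[14, 15, 27]
  root=7; inorder splits into left=[], right=[]
  root=27; inorder splits into left=[14, 15], right=[]
  root=14; inorder splits into left=[], right=[15]
  root=15; inorder splits into left=[], right=[]
Reconstructed level-order: [13, 7, 27, 14, 15]


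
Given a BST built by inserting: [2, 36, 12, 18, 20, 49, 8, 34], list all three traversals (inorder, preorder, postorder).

Tree insertion order: [2, 36, 12, 18, 20, 49, 8, 34]
Tree (level-order array): [2, None, 36, 12, 49, 8, 18, None, None, None, None, None, 20, None, 34]
Inorder (L, root, R): [2, 8, 12, 18, 20, 34, 36, 49]
Preorder (root, L, R): [2, 36, 12, 8, 18, 20, 34, 49]
Postorder (L, R, root): [8, 34, 20, 18, 12, 49, 36, 2]


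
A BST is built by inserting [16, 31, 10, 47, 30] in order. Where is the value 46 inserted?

Starting tree (level order): [16, 10, 31, None, None, 30, 47]
Insertion path: 16 -> 31 -> 47
Result: insert 46 as left child of 47
Final tree (level order): [16, 10, 31, None, None, 30, 47, None, None, 46]


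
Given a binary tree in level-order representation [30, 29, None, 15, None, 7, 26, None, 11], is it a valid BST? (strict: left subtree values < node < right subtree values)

Level-order array: [30, 29, None, 15, None, 7, 26, None, 11]
Validate using subtree bounds (lo, hi): at each node, require lo < value < hi,
then recurse left with hi=value and right with lo=value.
Preorder trace (stopping at first violation):
  at node 30 with bounds (-inf, +inf): OK
  at node 29 with bounds (-inf, 30): OK
  at node 15 with bounds (-inf, 29): OK
  at node 7 with bounds (-inf, 15): OK
  at node 11 with bounds (7, 15): OK
  at node 26 with bounds (15, 29): OK
No violation found at any node.
Result: Valid BST


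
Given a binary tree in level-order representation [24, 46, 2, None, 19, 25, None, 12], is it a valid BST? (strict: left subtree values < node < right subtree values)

Level-order array: [24, 46, 2, None, 19, 25, None, 12]
Validate using subtree bounds (lo, hi): at each node, require lo < value < hi,
then recurse left with hi=value and right with lo=value.
Preorder trace (stopping at first violation):
  at node 24 with bounds (-inf, +inf): OK
  at node 46 with bounds (-inf, 24): VIOLATION
Node 46 violates its bound: not (-inf < 46 < 24).
Result: Not a valid BST


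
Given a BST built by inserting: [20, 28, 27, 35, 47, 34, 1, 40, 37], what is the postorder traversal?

Tree insertion order: [20, 28, 27, 35, 47, 34, 1, 40, 37]
Tree (level-order array): [20, 1, 28, None, None, 27, 35, None, None, 34, 47, None, None, 40, None, 37]
Postorder traversal: [1, 27, 34, 37, 40, 47, 35, 28, 20]


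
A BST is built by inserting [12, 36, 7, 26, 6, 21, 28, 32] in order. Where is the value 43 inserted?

Starting tree (level order): [12, 7, 36, 6, None, 26, None, None, None, 21, 28, None, None, None, 32]
Insertion path: 12 -> 36
Result: insert 43 as right child of 36
Final tree (level order): [12, 7, 36, 6, None, 26, 43, None, None, 21, 28, None, None, None, None, None, 32]


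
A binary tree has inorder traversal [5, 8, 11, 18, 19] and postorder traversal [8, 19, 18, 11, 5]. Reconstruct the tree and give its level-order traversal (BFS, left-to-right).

Inorder:   [5, 8, 11, 18, 19]
Postorder: [8, 19, 18, 11, 5]
Algorithm: postorder visits root last, so walk postorder right-to-left;
each value is the root of the current inorder slice — split it at that
value, recurse on the right subtree first, then the left.
Recursive splits:
  root=5; inorder splits into left=[], right=[8, 11, 18, 19]
  root=11; inorder splits into left=[8], right=[18, 19]
  root=18; inorder splits into left=[], right=[19]
  root=19; inorder splits into left=[], right=[]
  root=8; inorder splits into left=[], right=[]
Reconstructed level-order: [5, 11, 8, 18, 19]


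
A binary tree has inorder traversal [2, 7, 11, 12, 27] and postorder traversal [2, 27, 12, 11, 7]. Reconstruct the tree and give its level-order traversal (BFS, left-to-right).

Inorder:   [2, 7, 11, 12, 27]
Postorder: [2, 27, 12, 11, 7]
Algorithm: postorder visits root last, so walk postorder right-to-left;
each value is the root of the current inorder slice — split it at that
value, recurse on the right subtree first, then the left.
Recursive splits:
  root=7; inorder splits into left=[2], right=[11, 12, 27]
  root=11; inorder splits into left=[], right=[12, 27]
  root=12; inorder splits into left=[], right=[27]
  root=27; inorder splits into left=[], right=[]
  root=2; inorder splits into left=[], right=[]
Reconstructed level-order: [7, 2, 11, 12, 27]


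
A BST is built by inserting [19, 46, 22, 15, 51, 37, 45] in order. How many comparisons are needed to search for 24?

Search path for 24: 19 -> 46 -> 22 -> 37
Found: False
Comparisons: 4


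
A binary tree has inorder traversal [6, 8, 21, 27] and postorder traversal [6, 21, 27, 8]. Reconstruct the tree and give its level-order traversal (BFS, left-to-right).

Inorder:   [6, 8, 21, 27]
Postorder: [6, 21, 27, 8]
Algorithm: postorder visits root last, so walk postorder right-to-left;
each value is the root of the current inorder slice — split it at that
value, recurse on the right subtree first, then the left.
Recursive splits:
  root=8; inorder splits into left=[6], right=[21, 27]
  root=27; inorder splits into left=[21], right=[]
  root=21; inorder splits into left=[], right=[]
  root=6; inorder splits into left=[], right=[]
Reconstructed level-order: [8, 6, 27, 21]


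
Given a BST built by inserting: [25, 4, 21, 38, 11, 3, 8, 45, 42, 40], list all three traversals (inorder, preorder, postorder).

Tree insertion order: [25, 4, 21, 38, 11, 3, 8, 45, 42, 40]
Tree (level-order array): [25, 4, 38, 3, 21, None, 45, None, None, 11, None, 42, None, 8, None, 40]
Inorder (L, root, R): [3, 4, 8, 11, 21, 25, 38, 40, 42, 45]
Preorder (root, L, R): [25, 4, 3, 21, 11, 8, 38, 45, 42, 40]
Postorder (L, R, root): [3, 8, 11, 21, 4, 40, 42, 45, 38, 25]


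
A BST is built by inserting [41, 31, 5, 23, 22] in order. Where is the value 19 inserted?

Starting tree (level order): [41, 31, None, 5, None, None, 23, 22]
Insertion path: 41 -> 31 -> 5 -> 23 -> 22
Result: insert 19 as left child of 22
Final tree (level order): [41, 31, None, 5, None, None, 23, 22, None, 19]


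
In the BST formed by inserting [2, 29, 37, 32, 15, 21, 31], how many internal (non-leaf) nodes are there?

Tree built from: [2, 29, 37, 32, 15, 21, 31]
Tree (level-order array): [2, None, 29, 15, 37, None, 21, 32, None, None, None, 31]
Rule: An internal node has at least one child.
Per-node child counts:
  node 2: 1 child(ren)
  node 29: 2 child(ren)
  node 15: 1 child(ren)
  node 21: 0 child(ren)
  node 37: 1 child(ren)
  node 32: 1 child(ren)
  node 31: 0 child(ren)
Matching nodes: [2, 29, 15, 37, 32]
Count of internal (non-leaf) nodes: 5


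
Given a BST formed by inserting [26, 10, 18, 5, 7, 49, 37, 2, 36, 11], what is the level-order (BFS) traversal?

Tree insertion order: [26, 10, 18, 5, 7, 49, 37, 2, 36, 11]
Tree (level-order array): [26, 10, 49, 5, 18, 37, None, 2, 7, 11, None, 36]
BFS from the root, enqueuing left then right child of each popped node:
  queue [26] -> pop 26, enqueue [10, 49], visited so far: [26]
  queue [10, 49] -> pop 10, enqueue [5, 18], visited so far: [26, 10]
  queue [49, 5, 18] -> pop 49, enqueue [37], visited so far: [26, 10, 49]
  queue [5, 18, 37] -> pop 5, enqueue [2, 7], visited so far: [26, 10, 49, 5]
  queue [18, 37, 2, 7] -> pop 18, enqueue [11], visited so far: [26, 10, 49, 5, 18]
  queue [37, 2, 7, 11] -> pop 37, enqueue [36], visited so far: [26, 10, 49, 5, 18, 37]
  queue [2, 7, 11, 36] -> pop 2, enqueue [none], visited so far: [26, 10, 49, 5, 18, 37, 2]
  queue [7, 11, 36] -> pop 7, enqueue [none], visited so far: [26, 10, 49, 5, 18, 37, 2, 7]
  queue [11, 36] -> pop 11, enqueue [none], visited so far: [26, 10, 49, 5, 18, 37, 2, 7, 11]
  queue [36] -> pop 36, enqueue [none], visited so far: [26, 10, 49, 5, 18, 37, 2, 7, 11, 36]
Result: [26, 10, 49, 5, 18, 37, 2, 7, 11, 36]


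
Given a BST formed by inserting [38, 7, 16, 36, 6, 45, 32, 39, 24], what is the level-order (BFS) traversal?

Tree insertion order: [38, 7, 16, 36, 6, 45, 32, 39, 24]
Tree (level-order array): [38, 7, 45, 6, 16, 39, None, None, None, None, 36, None, None, 32, None, 24]
BFS from the root, enqueuing left then right child of each popped node:
  queue [38] -> pop 38, enqueue [7, 45], visited so far: [38]
  queue [7, 45] -> pop 7, enqueue [6, 16], visited so far: [38, 7]
  queue [45, 6, 16] -> pop 45, enqueue [39], visited so far: [38, 7, 45]
  queue [6, 16, 39] -> pop 6, enqueue [none], visited so far: [38, 7, 45, 6]
  queue [16, 39] -> pop 16, enqueue [36], visited so far: [38, 7, 45, 6, 16]
  queue [39, 36] -> pop 39, enqueue [none], visited so far: [38, 7, 45, 6, 16, 39]
  queue [36] -> pop 36, enqueue [32], visited so far: [38, 7, 45, 6, 16, 39, 36]
  queue [32] -> pop 32, enqueue [24], visited so far: [38, 7, 45, 6, 16, 39, 36, 32]
  queue [24] -> pop 24, enqueue [none], visited so far: [38, 7, 45, 6, 16, 39, 36, 32, 24]
Result: [38, 7, 45, 6, 16, 39, 36, 32, 24]


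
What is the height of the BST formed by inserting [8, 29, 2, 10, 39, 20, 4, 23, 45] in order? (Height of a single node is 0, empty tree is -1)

Insertion order: [8, 29, 2, 10, 39, 20, 4, 23, 45]
Tree (level-order array): [8, 2, 29, None, 4, 10, 39, None, None, None, 20, None, 45, None, 23]
Compute height bottom-up (empty subtree = -1):
  height(4) = 1 + max(-1, -1) = 0
  height(2) = 1 + max(-1, 0) = 1
  height(23) = 1 + max(-1, -1) = 0
  height(20) = 1 + max(-1, 0) = 1
  height(10) = 1 + max(-1, 1) = 2
  height(45) = 1 + max(-1, -1) = 0
  height(39) = 1 + max(-1, 0) = 1
  height(29) = 1 + max(2, 1) = 3
  height(8) = 1 + max(1, 3) = 4
Height = 4


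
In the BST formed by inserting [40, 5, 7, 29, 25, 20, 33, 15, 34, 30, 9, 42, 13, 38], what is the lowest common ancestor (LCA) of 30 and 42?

Tree insertion order: [40, 5, 7, 29, 25, 20, 33, 15, 34, 30, 9, 42, 13, 38]
Tree (level-order array): [40, 5, 42, None, 7, None, None, None, 29, 25, 33, 20, None, 30, 34, 15, None, None, None, None, 38, 9, None, None, None, None, 13]
In a BST, the LCA of p=30, q=42 is the first node v on the
root-to-leaf path with p <= v <= q (go left if both < v, right if both > v).
Walk from root:
  at 40: 30 <= 40 <= 42, this is the LCA
LCA = 40


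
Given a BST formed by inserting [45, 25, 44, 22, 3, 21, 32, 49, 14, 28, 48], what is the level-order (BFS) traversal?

Tree insertion order: [45, 25, 44, 22, 3, 21, 32, 49, 14, 28, 48]
Tree (level-order array): [45, 25, 49, 22, 44, 48, None, 3, None, 32, None, None, None, None, 21, 28, None, 14]
BFS from the root, enqueuing left then right child of each popped node:
  queue [45] -> pop 45, enqueue [25, 49], visited so far: [45]
  queue [25, 49] -> pop 25, enqueue [22, 44], visited so far: [45, 25]
  queue [49, 22, 44] -> pop 49, enqueue [48], visited so far: [45, 25, 49]
  queue [22, 44, 48] -> pop 22, enqueue [3], visited so far: [45, 25, 49, 22]
  queue [44, 48, 3] -> pop 44, enqueue [32], visited so far: [45, 25, 49, 22, 44]
  queue [48, 3, 32] -> pop 48, enqueue [none], visited so far: [45, 25, 49, 22, 44, 48]
  queue [3, 32] -> pop 3, enqueue [21], visited so far: [45, 25, 49, 22, 44, 48, 3]
  queue [32, 21] -> pop 32, enqueue [28], visited so far: [45, 25, 49, 22, 44, 48, 3, 32]
  queue [21, 28] -> pop 21, enqueue [14], visited so far: [45, 25, 49, 22, 44, 48, 3, 32, 21]
  queue [28, 14] -> pop 28, enqueue [none], visited so far: [45, 25, 49, 22, 44, 48, 3, 32, 21, 28]
  queue [14] -> pop 14, enqueue [none], visited so far: [45, 25, 49, 22, 44, 48, 3, 32, 21, 28, 14]
Result: [45, 25, 49, 22, 44, 48, 3, 32, 21, 28, 14]


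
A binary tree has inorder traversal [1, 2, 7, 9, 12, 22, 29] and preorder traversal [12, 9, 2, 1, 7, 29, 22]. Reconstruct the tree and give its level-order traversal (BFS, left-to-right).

Inorder:  [1, 2, 7, 9, 12, 22, 29]
Preorder: [12, 9, 2, 1, 7, 29, 22]
Algorithm: preorder visits root first, so consume preorder in order;
for each root, split the current inorder slice at that value into
left-subtree inorder and right-subtree inorder, then recurse.
Recursive splits:
  root=12; inorder splits into left=[1, 2, 7, 9], right=[22, 29]
  root=9; inorder splits into left=[1, 2, 7], right=[]
  root=2; inorder splits into left=[1], right=[7]
  root=1; inorder splits into left=[], right=[]
  root=7; inorder splits into left=[], right=[]
  root=29; inorder splits into left=[22], right=[]
  root=22; inorder splits into left=[], right=[]
Reconstructed level-order: [12, 9, 29, 2, 22, 1, 7]


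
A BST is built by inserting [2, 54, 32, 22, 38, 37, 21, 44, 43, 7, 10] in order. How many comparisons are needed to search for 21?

Search path for 21: 2 -> 54 -> 32 -> 22 -> 21
Found: True
Comparisons: 5


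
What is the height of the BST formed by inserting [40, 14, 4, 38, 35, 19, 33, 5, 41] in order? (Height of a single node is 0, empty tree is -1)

Insertion order: [40, 14, 4, 38, 35, 19, 33, 5, 41]
Tree (level-order array): [40, 14, 41, 4, 38, None, None, None, 5, 35, None, None, None, 19, None, None, 33]
Compute height bottom-up (empty subtree = -1):
  height(5) = 1 + max(-1, -1) = 0
  height(4) = 1 + max(-1, 0) = 1
  height(33) = 1 + max(-1, -1) = 0
  height(19) = 1 + max(-1, 0) = 1
  height(35) = 1 + max(1, -1) = 2
  height(38) = 1 + max(2, -1) = 3
  height(14) = 1 + max(1, 3) = 4
  height(41) = 1 + max(-1, -1) = 0
  height(40) = 1 + max(4, 0) = 5
Height = 5


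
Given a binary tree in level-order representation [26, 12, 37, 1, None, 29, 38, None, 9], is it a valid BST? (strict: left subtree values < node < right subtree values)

Level-order array: [26, 12, 37, 1, None, 29, 38, None, 9]
Validate using subtree bounds (lo, hi): at each node, require lo < value < hi,
then recurse left with hi=value and right with lo=value.
Preorder trace (stopping at first violation):
  at node 26 with bounds (-inf, +inf): OK
  at node 12 with bounds (-inf, 26): OK
  at node 1 with bounds (-inf, 12): OK
  at node 9 with bounds (1, 12): OK
  at node 37 with bounds (26, +inf): OK
  at node 29 with bounds (26, 37): OK
  at node 38 with bounds (37, +inf): OK
No violation found at any node.
Result: Valid BST


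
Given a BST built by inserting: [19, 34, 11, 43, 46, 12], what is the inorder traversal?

Tree insertion order: [19, 34, 11, 43, 46, 12]
Tree (level-order array): [19, 11, 34, None, 12, None, 43, None, None, None, 46]
Inorder traversal: [11, 12, 19, 34, 43, 46]


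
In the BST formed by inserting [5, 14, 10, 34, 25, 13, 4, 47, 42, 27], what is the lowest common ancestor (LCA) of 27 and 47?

Tree insertion order: [5, 14, 10, 34, 25, 13, 4, 47, 42, 27]
Tree (level-order array): [5, 4, 14, None, None, 10, 34, None, 13, 25, 47, None, None, None, 27, 42]
In a BST, the LCA of p=27, q=47 is the first node v on the
root-to-leaf path with p <= v <= q (go left if both < v, right if both > v).
Walk from root:
  at 5: both 27 and 47 > 5, go right
  at 14: both 27 and 47 > 14, go right
  at 34: 27 <= 34 <= 47, this is the LCA
LCA = 34


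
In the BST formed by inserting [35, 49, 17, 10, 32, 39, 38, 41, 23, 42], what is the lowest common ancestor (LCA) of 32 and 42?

Tree insertion order: [35, 49, 17, 10, 32, 39, 38, 41, 23, 42]
Tree (level-order array): [35, 17, 49, 10, 32, 39, None, None, None, 23, None, 38, 41, None, None, None, None, None, 42]
In a BST, the LCA of p=32, q=42 is the first node v on the
root-to-leaf path with p <= v <= q (go left if both < v, right if both > v).
Walk from root:
  at 35: 32 <= 35 <= 42, this is the LCA
LCA = 35


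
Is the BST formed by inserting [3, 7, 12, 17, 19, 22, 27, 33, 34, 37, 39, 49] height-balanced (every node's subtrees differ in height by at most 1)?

Tree (level-order array): [3, None, 7, None, 12, None, 17, None, 19, None, 22, None, 27, None, 33, None, 34, None, 37, None, 39, None, 49]
Definition: a tree is height-balanced if, at every node, |h(left) - h(right)| <= 1 (empty subtree has height -1).
Bottom-up per-node check:
  node 49: h_left=-1, h_right=-1, diff=0 [OK], height=0
  node 39: h_left=-1, h_right=0, diff=1 [OK], height=1
  node 37: h_left=-1, h_right=1, diff=2 [FAIL (|-1-1|=2 > 1)], height=2
  node 34: h_left=-1, h_right=2, diff=3 [FAIL (|-1-2|=3 > 1)], height=3
  node 33: h_left=-1, h_right=3, diff=4 [FAIL (|-1-3|=4 > 1)], height=4
  node 27: h_left=-1, h_right=4, diff=5 [FAIL (|-1-4|=5 > 1)], height=5
  node 22: h_left=-1, h_right=5, diff=6 [FAIL (|-1-5|=6 > 1)], height=6
  node 19: h_left=-1, h_right=6, diff=7 [FAIL (|-1-6|=7 > 1)], height=7
  node 17: h_left=-1, h_right=7, diff=8 [FAIL (|-1-7|=8 > 1)], height=8
  node 12: h_left=-1, h_right=8, diff=9 [FAIL (|-1-8|=9 > 1)], height=9
  node 7: h_left=-1, h_right=9, diff=10 [FAIL (|-1-9|=10 > 1)], height=10
  node 3: h_left=-1, h_right=10, diff=11 [FAIL (|-1-10|=11 > 1)], height=11
Node 37 violates the condition: |-1 - 1| = 2 > 1.
Result: Not balanced


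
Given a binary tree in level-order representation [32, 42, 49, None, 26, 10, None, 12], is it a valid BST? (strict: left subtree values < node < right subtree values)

Level-order array: [32, 42, 49, None, 26, 10, None, 12]
Validate using subtree bounds (lo, hi): at each node, require lo < value < hi,
then recurse left with hi=value and right with lo=value.
Preorder trace (stopping at first violation):
  at node 32 with bounds (-inf, +inf): OK
  at node 42 with bounds (-inf, 32): VIOLATION
Node 42 violates its bound: not (-inf < 42 < 32).
Result: Not a valid BST


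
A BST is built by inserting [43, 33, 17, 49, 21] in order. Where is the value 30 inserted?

Starting tree (level order): [43, 33, 49, 17, None, None, None, None, 21]
Insertion path: 43 -> 33 -> 17 -> 21
Result: insert 30 as right child of 21
Final tree (level order): [43, 33, 49, 17, None, None, None, None, 21, None, 30]


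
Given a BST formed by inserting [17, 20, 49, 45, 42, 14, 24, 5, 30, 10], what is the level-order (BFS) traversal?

Tree insertion order: [17, 20, 49, 45, 42, 14, 24, 5, 30, 10]
Tree (level-order array): [17, 14, 20, 5, None, None, 49, None, 10, 45, None, None, None, 42, None, 24, None, None, 30]
BFS from the root, enqueuing left then right child of each popped node:
  queue [17] -> pop 17, enqueue [14, 20], visited so far: [17]
  queue [14, 20] -> pop 14, enqueue [5], visited so far: [17, 14]
  queue [20, 5] -> pop 20, enqueue [49], visited so far: [17, 14, 20]
  queue [5, 49] -> pop 5, enqueue [10], visited so far: [17, 14, 20, 5]
  queue [49, 10] -> pop 49, enqueue [45], visited so far: [17, 14, 20, 5, 49]
  queue [10, 45] -> pop 10, enqueue [none], visited so far: [17, 14, 20, 5, 49, 10]
  queue [45] -> pop 45, enqueue [42], visited so far: [17, 14, 20, 5, 49, 10, 45]
  queue [42] -> pop 42, enqueue [24], visited so far: [17, 14, 20, 5, 49, 10, 45, 42]
  queue [24] -> pop 24, enqueue [30], visited so far: [17, 14, 20, 5, 49, 10, 45, 42, 24]
  queue [30] -> pop 30, enqueue [none], visited so far: [17, 14, 20, 5, 49, 10, 45, 42, 24, 30]
Result: [17, 14, 20, 5, 49, 10, 45, 42, 24, 30]


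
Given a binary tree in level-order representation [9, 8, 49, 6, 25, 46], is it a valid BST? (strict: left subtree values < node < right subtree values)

Level-order array: [9, 8, 49, 6, 25, 46]
Validate using subtree bounds (lo, hi): at each node, require lo < value < hi,
then recurse left with hi=value and right with lo=value.
Preorder trace (stopping at first violation):
  at node 9 with bounds (-inf, +inf): OK
  at node 8 with bounds (-inf, 9): OK
  at node 6 with bounds (-inf, 8): OK
  at node 25 with bounds (8, 9): VIOLATION
Node 25 violates its bound: not (8 < 25 < 9).
Result: Not a valid BST


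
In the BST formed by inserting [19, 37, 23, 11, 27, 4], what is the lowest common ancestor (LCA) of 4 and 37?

Tree insertion order: [19, 37, 23, 11, 27, 4]
Tree (level-order array): [19, 11, 37, 4, None, 23, None, None, None, None, 27]
In a BST, the LCA of p=4, q=37 is the first node v on the
root-to-leaf path with p <= v <= q (go left if both < v, right if both > v).
Walk from root:
  at 19: 4 <= 19 <= 37, this is the LCA
LCA = 19


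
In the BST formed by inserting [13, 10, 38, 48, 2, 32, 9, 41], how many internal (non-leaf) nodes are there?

Tree built from: [13, 10, 38, 48, 2, 32, 9, 41]
Tree (level-order array): [13, 10, 38, 2, None, 32, 48, None, 9, None, None, 41]
Rule: An internal node has at least one child.
Per-node child counts:
  node 13: 2 child(ren)
  node 10: 1 child(ren)
  node 2: 1 child(ren)
  node 9: 0 child(ren)
  node 38: 2 child(ren)
  node 32: 0 child(ren)
  node 48: 1 child(ren)
  node 41: 0 child(ren)
Matching nodes: [13, 10, 2, 38, 48]
Count of internal (non-leaf) nodes: 5


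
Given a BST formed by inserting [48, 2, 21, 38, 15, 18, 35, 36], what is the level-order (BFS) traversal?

Tree insertion order: [48, 2, 21, 38, 15, 18, 35, 36]
Tree (level-order array): [48, 2, None, None, 21, 15, 38, None, 18, 35, None, None, None, None, 36]
BFS from the root, enqueuing left then right child of each popped node:
  queue [48] -> pop 48, enqueue [2], visited so far: [48]
  queue [2] -> pop 2, enqueue [21], visited so far: [48, 2]
  queue [21] -> pop 21, enqueue [15, 38], visited so far: [48, 2, 21]
  queue [15, 38] -> pop 15, enqueue [18], visited so far: [48, 2, 21, 15]
  queue [38, 18] -> pop 38, enqueue [35], visited so far: [48, 2, 21, 15, 38]
  queue [18, 35] -> pop 18, enqueue [none], visited so far: [48, 2, 21, 15, 38, 18]
  queue [35] -> pop 35, enqueue [36], visited so far: [48, 2, 21, 15, 38, 18, 35]
  queue [36] -> pop 36, enqueue [none], visited so far: [48, 2, 21, 15, 38, 18, 35, 36]
Result: [48, 2, 21, 15, 38, 18, 35, 36]


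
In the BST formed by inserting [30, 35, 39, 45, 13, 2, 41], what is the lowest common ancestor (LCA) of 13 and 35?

Tree insertion order: [30, 35, 39, 45, 13, 2, 41]
Tree (level-order array): [30, 13, 35, 2, None, None, 39, None, None, None, 45, 41]
In a BST, the LCA of p=13, q=35 is the first node v on the
root-to-leaf path with p <= v <= q (go left if both < v, right if both > v).
Walk from root:
  at 30: 13 <= 30 <= 35, this is the LCA
LCA = 30
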